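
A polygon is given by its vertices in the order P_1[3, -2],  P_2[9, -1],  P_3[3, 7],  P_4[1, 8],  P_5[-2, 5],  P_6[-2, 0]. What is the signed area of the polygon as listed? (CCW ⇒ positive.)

Σ = (15) + (66) + (17) + (21) + (10) + (4) = 133
Signed area = Σ/2 = 66.5 (positive ⇒ counter-clockwise traversal).

66.5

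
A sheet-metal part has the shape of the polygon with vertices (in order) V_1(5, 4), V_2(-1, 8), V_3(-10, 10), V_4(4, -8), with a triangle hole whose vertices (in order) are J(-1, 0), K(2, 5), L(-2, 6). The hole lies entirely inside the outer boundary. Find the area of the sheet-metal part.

Outer boundary:
Σ = (44) + (70) + (40) + (56) = 210
Area = |Σ|/2 = 105.
Hole:
Apply the surveyor's formula: 2A = Σ (x_i·y_{i+1} − x_{i+1}·y_i), indices taken mod 3.
Σ = (-5) + (22) + (6) = 23
Area = |Σ|/2 = 11.5.
Net area = 105 − 11.5 = 93.5.

93.5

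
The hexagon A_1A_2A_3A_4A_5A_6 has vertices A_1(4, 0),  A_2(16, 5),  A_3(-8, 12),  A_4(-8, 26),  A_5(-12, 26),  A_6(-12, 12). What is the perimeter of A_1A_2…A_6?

90

|A_1A_2| = √((12)² + (5)²) = √169 = 13
|A_2A_3| = √((-24)² + (7)²) = √625 = 25
|A_3A_4| = √((0)² + (14)²) = √196 = 14
|A_4A_5| = √((-4)² + (0)²) = √16 = 4
|A_5A_6| = √((0)² + (-14)²) = √196 = 14
|A_6A_1| = √((16)² + (-12)²) = √400 = 20
Perimeter = 13 + 25 + 14 + 4 + 14 + 20 = 90.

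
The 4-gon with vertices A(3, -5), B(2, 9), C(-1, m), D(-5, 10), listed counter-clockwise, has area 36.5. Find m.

The doubled signed area Σ (x_i y_{i+1} − x_{i+1} y_i) is linear in m.
With m=0 it equals 31; the coefficient of m is 7 (from the two edges through C).
So 7·m + 31 = 2·36.5 = 73 ⇒ m = 6.

6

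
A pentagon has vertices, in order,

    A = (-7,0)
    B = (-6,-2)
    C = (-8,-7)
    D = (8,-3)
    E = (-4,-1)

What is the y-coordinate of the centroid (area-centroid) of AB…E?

Apply Gauss's area formula. First the cross-terms c_i = x_i·y_{i+1} − x_{i+1}·y_i:
  14, 26, 80, -20, -7  ⇒  2A = 93, A = 46.5.
Then Σ (y_i + y_{i+1})·c_i = -975, so ȳ = -975 / (6·46.5) = -325/93.

-325/93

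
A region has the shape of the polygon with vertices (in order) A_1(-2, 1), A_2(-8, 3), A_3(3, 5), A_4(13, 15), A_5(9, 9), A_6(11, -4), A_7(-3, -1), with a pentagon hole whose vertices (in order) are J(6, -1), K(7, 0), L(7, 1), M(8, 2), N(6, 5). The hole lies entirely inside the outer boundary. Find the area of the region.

118

Outer boundary:
Σ = (2) + (-49) + (-20) + (-18) + (-135) + (-23) + (-5) = -248
Area = |Σ|/2 = 124.
Hole:
Apply the shoelace formula: 2A = Σ (x_i·y_{i+1} − x_{i+1}·y_i), indices taken mod 5.
J→K: (6)(0) − (7)(-1) = 7
K→L: (7)(1) − (7)(0) = 7
L→M: (7)(2) − (8)(1) = 6
M→N: (8)(5) − (6)(2) = 28
N→J: (6)(-1) − (6)(5) = -36
Σ = 12
Area = |Σ|/2 = 6.
Net area = 124 − 6 = 118.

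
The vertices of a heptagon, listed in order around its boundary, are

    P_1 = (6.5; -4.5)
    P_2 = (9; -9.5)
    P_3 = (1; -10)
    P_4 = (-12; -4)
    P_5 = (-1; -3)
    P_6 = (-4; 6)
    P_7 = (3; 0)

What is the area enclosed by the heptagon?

121.625

Σ = (-21.25) + (-80.5) + (-124) + (32) + (-18) + (-18) + (-13.5) = -243.25
Area = |Σ|/2 = 121.625.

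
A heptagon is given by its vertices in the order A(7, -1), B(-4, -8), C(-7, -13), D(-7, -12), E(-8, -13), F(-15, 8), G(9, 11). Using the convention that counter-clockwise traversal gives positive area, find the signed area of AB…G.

-329

A→B: (7)(-8) − (-4)(-1) = -60
B→C: (-4)(-13) − (-7)(-8) = -4
C→D: (-7)(-12) − (-7)(-13) = -7
D→E: (-7)(-13) − (-8)(-12) = -5
E→F: (-8)(8) − (-15)(-13) = -259
F→G: (-15)(11) − (9)(8) = -237
G→A: (9)(-1) − (7)(11) = -86
Σ = -658
Signed area = Σ/2 = -329 (negative ⇒ clockwise traversal).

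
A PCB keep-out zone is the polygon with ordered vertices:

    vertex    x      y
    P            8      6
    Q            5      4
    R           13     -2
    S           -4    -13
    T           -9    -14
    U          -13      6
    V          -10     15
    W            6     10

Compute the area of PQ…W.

Cross-terms: 2, -62, -177, -61, -236, -135, -190, -44  ⇒  Σ = -903
Area = |Σ|/2 = 451.5.

451.5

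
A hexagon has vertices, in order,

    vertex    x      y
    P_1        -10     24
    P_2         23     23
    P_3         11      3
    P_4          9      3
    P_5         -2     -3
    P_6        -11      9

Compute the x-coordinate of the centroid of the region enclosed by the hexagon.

674/201

Apply Gauss's area formula. First the cross-terms c_i = x_i·y_{i+1} − x_{i+1}·y_i:
  -782, -184, 6, -21, -51, -174  ⇒  2A = -1206, A = -603.
Then Σ (x_i + x_{i+1})·c_i = -12132, so x̄ = -12132 / (6·(-603)) = 674/201.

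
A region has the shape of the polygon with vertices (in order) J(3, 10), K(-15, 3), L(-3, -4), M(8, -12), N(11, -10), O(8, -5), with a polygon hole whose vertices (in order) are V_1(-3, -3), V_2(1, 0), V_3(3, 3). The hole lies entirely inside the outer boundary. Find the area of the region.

Outer boundary:
Σ = (159) + (69) + (68) + (52) + (25) + (95) = 468
Area = |Σ|/2 = 234.
Hole:
Cross-terms: 3, 3, 0  ⇒  Σ = 6
Area = |Σ|/2 = 3.
Net area = 234 − 3 = 231.

231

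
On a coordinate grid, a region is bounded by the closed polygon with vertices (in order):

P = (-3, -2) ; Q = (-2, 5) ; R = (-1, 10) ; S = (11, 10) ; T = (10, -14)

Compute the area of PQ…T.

235

Apply Gauss's area formula: 2A = Σ (x_i·y_{i+1} − x_{i+1}·y_i), indices taken mod 5.
P→Q: (-3)(5) − (-2)(-2) = -19
Q→R: (-2)(10) − (-1)(5) = -15
R→S: (-1)(10) − (11)(10) = -120
S→T: (11)(-14) − (10)(10) = -254
T→P: (10)(-2) − (-3)(-14) = -62
Σ = -470
Area = |Σ|/2 = 235.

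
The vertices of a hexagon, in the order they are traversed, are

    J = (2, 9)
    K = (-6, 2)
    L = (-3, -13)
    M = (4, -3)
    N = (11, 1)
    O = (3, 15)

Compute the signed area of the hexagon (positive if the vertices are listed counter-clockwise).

Apply the shoelace (surveyor's) formula: 2A = Σ (x_i·y_{i+1} − x_{i+1}·y_i), indices taken mod 6.
J→K: (2)(2) − (-6)(9) = 58
K→L: (-6)(-13) − (-3)(2) = 84
L→M: (-3)(-3) − (4)(-13) = 61
M→N: (4)(1) − (11)(-3) = 37
N→O: (11)(15) − (3)(1) = 162
O→J: (3)(9) − (2)(15) = -3
Σ = 399
Signed area = Σ/2 = 199.5 (positive ⇒ counter-clockwise traversal).

199.5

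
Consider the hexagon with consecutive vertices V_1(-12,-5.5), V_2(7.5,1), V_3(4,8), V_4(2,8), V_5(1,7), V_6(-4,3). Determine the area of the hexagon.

Apply the shoelace formula: 2A = Σ (x_i·y_{i+1} − x_{i+1}·y_i), indices taken mod 6.
Σ = (29.25) + (56) + (16) + (6) + (31) + (58) = 196.25
Area = |Σ|/2 = 98.125.

98.125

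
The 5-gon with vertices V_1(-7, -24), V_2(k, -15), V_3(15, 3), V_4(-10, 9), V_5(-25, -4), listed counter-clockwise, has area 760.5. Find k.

7

The doubled signed area Σ (x_i y_{i+1} − x_{i+1} y_i) is linear in k.
With k=0 it equals 1332; the coefficient of k is 27 (from the two edges through V_2).
So 27·k + 1332 = 2·760.5 = 1521 ⇒ k = 7.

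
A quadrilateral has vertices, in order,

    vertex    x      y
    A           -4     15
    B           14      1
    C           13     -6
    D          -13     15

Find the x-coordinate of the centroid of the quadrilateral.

352/141

Apply the shoelace formula. First the cross-terms c_i = x_i·y_{i+1} − x_{i+1}·y_i:
  -214, -97, 117, -135  ⇒  2A = -329, A = -164.5.
Then Σ (x_i + x_{i+1})·c_i = -2464, so x̄ = -2464 / (6·(-164.5)) = 352/141.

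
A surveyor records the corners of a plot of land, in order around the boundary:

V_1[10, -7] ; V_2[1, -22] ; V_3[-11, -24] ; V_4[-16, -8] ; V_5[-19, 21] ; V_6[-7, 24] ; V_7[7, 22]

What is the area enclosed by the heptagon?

V_1→V_2: (10)(-22) − (1)(-7) = -213
V_2→V_3: (1)(-24) − (-11)(-22) = -266
V_3→V_4: (-11)(-8) − (-16)(-24) = -296
V_4→V_5: (-16)(21) − (-19)(-8) = -488
V_5→V_6: (-19)(24) − (-7)(21) = -309
V_6→V_7: (-7)(22) − (7)(24) = -322
V_7→V_1: (7)(-7) − (10)(22) = -269
Σ = -2163
Area = |Σ|/2 = 1081.5.

1081.5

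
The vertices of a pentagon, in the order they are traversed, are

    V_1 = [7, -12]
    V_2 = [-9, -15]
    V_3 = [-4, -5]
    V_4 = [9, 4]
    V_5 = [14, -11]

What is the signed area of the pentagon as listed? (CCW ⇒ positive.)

Apply the surveyor's formula: 2A = Σ (x_i·y_{i+1} − x_{i+1}·y_i), indices taken mod 5.
Σ = (-213) + (-15) + (29) + (-155) + (-91) = -445
Signed area = Σ/2 = -222.5 (negative ⇒ clockwise traversal).

-222.5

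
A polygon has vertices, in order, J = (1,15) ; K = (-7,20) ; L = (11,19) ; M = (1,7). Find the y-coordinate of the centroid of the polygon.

3854/243

Apply Gauss's area formula. First the cross-terms c_i = x_i·y_{i+1} − x_{i+1}·y_i:
  125, -353, 58, 8  ⇒  2A = -162, A = -81.
Then Σ (y_i + y_{i+1})·c_i = -7708, so ȳ = -7708 / (6·(-81)) = 3854/243.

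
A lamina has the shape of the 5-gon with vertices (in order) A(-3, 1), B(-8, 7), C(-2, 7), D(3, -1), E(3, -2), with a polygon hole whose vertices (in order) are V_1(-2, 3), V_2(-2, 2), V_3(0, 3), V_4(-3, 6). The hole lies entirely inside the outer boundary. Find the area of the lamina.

36

Outer boundary:
Apply the shoelace (surveyor's) formula: 2A = Σ (x_i·y_{i+1} − x_{i+1}·y_i), indices taken mod 5.
Σ = (-13) + (-42) + (-19) + (-3) + (-3) = -80
Area = |Σ|/2 = 40.
Hole:
Apply the shoelace formula: 2A = Σ (x_i·y_{i+1} − x_{i+1}·y_i), indices taken mod 4.
Σ = (2) + (-6) + (9) + (3) = 8
Area = |Σ|/2 = 4.
Net area = 40 − 4 = 36.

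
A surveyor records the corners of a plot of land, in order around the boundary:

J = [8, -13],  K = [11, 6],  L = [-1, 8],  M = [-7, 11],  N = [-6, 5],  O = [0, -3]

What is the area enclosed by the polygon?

201.5

Σ = (191) + (94) + (45) + (31) + (18) + (24) = 403
Area = |Σ|/2 = 201.5.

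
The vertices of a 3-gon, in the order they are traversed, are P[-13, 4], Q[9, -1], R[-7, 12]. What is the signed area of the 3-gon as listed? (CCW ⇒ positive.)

Apply the surveyor's formula: 2A = Σ (x_i·y_{i+1} − x_{i+1}·y_i), indices taken mod 3.
Σ = (-23) + (101) + (128) = 206
Signed area = Σ/2 = 103 (positive ⇒ counter-clockwise traversal).

103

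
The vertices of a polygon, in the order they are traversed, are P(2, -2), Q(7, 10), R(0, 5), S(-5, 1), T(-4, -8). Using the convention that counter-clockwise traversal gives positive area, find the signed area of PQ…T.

81

Apply the surveyor's formula: 2A = Σ (x_i·y_{i+1} − x_{i+1}·y_i), indices taken mod 5.
P→Q: (2)(10) − (7)(-2) = 34
Q→R: (7)(5) − (0)(10) = 35
R→S: (0)(1) − (-5)(5) = 25
S→T: (-5)(-8) − (-4)(1) = 44
T→P: (-4)(-2) − (2)(-8) = 24
Σ = 162
Signed area = Σ/2 = 81 (positive ⇒ counter-clockwise traversal).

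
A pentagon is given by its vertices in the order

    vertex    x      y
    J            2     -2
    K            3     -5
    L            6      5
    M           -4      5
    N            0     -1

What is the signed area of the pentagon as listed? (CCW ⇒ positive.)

48.5

Σ = (-4) + (45) + (50) + (4) + (2) = 97
Signed area = Σ/2 = 48.5 (positive ⇒ counter-clockwise traversal).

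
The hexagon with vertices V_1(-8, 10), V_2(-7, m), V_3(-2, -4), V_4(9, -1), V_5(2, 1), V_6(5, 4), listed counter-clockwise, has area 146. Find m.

-10

Write out the shoelace sum; only the two edges meeting at V_2 involve m:
2·Area = [((-8)·m − (-7)·10) + ((-7)·(-4) − (-2)·m)] + 134
       = -6·m + 232 = 292
⇒ m = -10.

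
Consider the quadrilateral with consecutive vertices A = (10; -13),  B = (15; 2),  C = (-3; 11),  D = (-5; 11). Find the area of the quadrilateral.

Σ = (215) + (171) + (22) + (-45) = 363
Area = |Σ|/2 = 181.5.

181.5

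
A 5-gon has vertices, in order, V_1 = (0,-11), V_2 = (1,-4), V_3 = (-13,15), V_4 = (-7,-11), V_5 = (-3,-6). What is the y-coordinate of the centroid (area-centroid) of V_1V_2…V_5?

Apply the surveyor's formula. First the cross-terms c_i = x_i·y_{i+1} − x_{i+1}·y_i:
  11, -37, 248, 9, 33  ⇒  2A = 264, A = 132.
Then Σ (y_i + y_{i+1})·c_i = -294, so ȳ = -294 / (6·132) = -49/132.

-49/132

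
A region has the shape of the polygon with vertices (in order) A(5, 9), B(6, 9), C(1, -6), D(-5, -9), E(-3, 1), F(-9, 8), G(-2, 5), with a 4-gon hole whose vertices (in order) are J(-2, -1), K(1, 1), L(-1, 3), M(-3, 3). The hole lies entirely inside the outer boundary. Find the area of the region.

97

Outer boundary:
Apply the shoelace formula: 2A = Σ (x_i·y_{i+1} − x_{i+1}·y_i), indices taken mod 7.
Cross-terms: -9, -45, -39, -32, -15, -29, -43  ⇒  Σ = -212
Area = |Σ|/2 = 106.
Hole:
Apply the surveyor's formula: 2A = Σ (x_i·y_{i+1} − x_{i+1}·y_i), indices taken mod 4.
Cross-terms: -1, 4, 6, 9  ⇒  Σ = 18
Area = |Σ|/2 = 9.
Net area = 106 − 9 = 97.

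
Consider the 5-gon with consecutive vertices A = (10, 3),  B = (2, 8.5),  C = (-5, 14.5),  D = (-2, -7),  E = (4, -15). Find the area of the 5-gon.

Apply the surveyor's formula: 2A = Σ (x_i·y_{i+1} − x_{i+1}·y_i), indices taken mod 5.
Σ = (79) + (71.5) + (64) + (58) + (162) = 434.5
Area = |Σ|/2 = 217.25.

217.25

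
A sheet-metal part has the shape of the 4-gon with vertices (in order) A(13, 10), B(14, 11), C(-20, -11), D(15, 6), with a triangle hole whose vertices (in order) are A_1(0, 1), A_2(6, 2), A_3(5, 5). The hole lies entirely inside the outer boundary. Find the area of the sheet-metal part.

Outer boundary:
Apply the shoelace formula: 2A = Σ (x_i·y_{i+1} − x_{i+1}·y_i), indices taken mod 4.
Cross-terms: 3, 66, 45, 72  ⇒  Σ = 186
Area = |Σ|/2 = 93.
Hole:
A_1→A_2: (0)(2) − (6)(1) = -6
A_2→A_3: (6)(5) − (5)(2) = 20
A_3→A_1: (5)(1) − (0)(5) = 5
Σ = 19
Area = |Σ|/2 = 9.5.
Net area = 93 − 9.5 = 83.5.

83.5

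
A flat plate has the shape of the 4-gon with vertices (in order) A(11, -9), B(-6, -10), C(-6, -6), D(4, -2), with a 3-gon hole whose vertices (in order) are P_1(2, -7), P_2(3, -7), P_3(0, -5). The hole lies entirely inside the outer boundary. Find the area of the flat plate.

82

Outer boundary:
Cross-terms: -164, -24, 36, -14  ⇒  Σ = -166
Area = |Σ|/2 = 83.
Hole:
Σ = (7) + (-15) + (10) = 2
Area = |Σ|/2 = 1.
Net area = 83 − 1 = 82.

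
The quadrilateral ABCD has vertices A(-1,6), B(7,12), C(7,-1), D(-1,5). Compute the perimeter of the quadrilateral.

|AB| = √((8)² + (6)²) = √100 = 10
|BC| = √((0)² + (-13)²) = √169 = 13
|CD| = √((-8)² + (6)²) = √100 = 10
|DA| = √((0)² + (1)²) = √1 = 1
Perimeter = 10 + 13 + 10 + 1 = 34.

34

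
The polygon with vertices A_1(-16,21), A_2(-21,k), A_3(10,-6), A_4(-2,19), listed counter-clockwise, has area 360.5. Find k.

11

Write out the shoelace sum; only the two edges meeting at A_2 involve k:
2·Area = [((-16)·k − (-21)·21) + ((-21)·(-6) − 10·k)] + 440
       = -26·k + 1007 = 721
⇒ k = 11.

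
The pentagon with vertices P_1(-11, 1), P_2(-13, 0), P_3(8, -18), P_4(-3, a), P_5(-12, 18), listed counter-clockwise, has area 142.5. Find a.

Write out the shoelace sum; only the two edges meeting at P_4 involve a:
2·Area = [(8·a − (-3)·(-18)) + ((-3)·18 − (-12)·a)] + 433
       = 20·a + 325 = 285
⇒ a = -2.

-2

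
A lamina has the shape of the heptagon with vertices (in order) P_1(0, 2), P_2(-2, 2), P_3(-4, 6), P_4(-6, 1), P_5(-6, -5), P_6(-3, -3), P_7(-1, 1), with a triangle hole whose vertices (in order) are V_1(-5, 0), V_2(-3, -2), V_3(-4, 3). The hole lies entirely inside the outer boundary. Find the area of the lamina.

27.5

Outer boundary:
Σ = (4) + (-4) + (32) + (36) + (3) + (-6) + (-2) = 63
Area = |Σ|/2 = 31.5.
Hole:
Apply Gauss's area formula: 2A = Σ (x_i·y_{i+1} − x_{i+1}·y_i), indices taken mod 3.
V_1→V_2: (-5)(-2) − (-3)(0) = 10
V_2→V_3: (-3)(3) − (-4)(-2) = -17
V_3→V_1: (-4)(0) − (-5)(3) = 15
Σ = 8
Area = |Σ|/2 = 4.
Net area = 31.5 − 4 = 27.5.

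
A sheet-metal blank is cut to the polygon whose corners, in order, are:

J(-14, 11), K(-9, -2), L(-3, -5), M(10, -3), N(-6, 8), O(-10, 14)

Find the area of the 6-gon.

184.5

Apply the shoelace (surveyor's) formula: 2A = Σ (x_i·y_{i+1} − x_{i+1}·y_i), indices taken mod 6.
Cross-terms: 127, 39, 59, 62, -4, 86  ⇒  Σ = 369
Area = |Σ|/2 = 184.5.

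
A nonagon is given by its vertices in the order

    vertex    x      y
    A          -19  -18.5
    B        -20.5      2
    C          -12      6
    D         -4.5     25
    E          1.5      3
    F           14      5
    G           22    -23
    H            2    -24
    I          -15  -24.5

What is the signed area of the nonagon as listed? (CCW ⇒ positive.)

-1192.875

Apply Gauss's area formula: 2A = Σ (x_i·y_{i+1} − x_{i+1}·y_i), indices taken mod 9.
Σ = (-417.25) + (-99) + (-273) + (-51) + (-34.5) + (-432) + (-482) + (-409) + (-188) = -2385.75
Signed area = Σ/2 = -1192.875 (negative ⇒ clockwise traversal).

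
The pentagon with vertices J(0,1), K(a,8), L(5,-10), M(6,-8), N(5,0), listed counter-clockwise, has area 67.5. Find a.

Write out the shoelace sum; only the two edges meeting at K involve a:
2·Area = [(0·8 − a·1) + (a·(-10) − 5·8)] + 65
       = -11·a + 25 = 135
⇒ a = -10.

-10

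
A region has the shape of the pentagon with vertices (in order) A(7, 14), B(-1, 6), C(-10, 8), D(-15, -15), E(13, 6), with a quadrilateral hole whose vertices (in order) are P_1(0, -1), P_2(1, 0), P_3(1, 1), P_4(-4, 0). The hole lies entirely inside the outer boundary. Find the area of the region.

Outer boundary:
Apply the surveyor's formula: 2A = Σ (x_i·y_{i+1} − x_{i+1}·y_i), indices taken mod 5.
Σ = (56) + (52) + (270) + (105) + (140) = 623
Area = |Σ|/2 = 311.5.
Hole:
Apply Gauss's area formula: 2A = Σ (x_i·y_{i+1} − x_{i+1}·y_i), indices taken mod 4.
Cross-terms: 1, 1, 4, 4  ⇒  Σ = 10
Area = |Σ|/2 = 5.
Net area = 311.5 − 5 = 306.5.

306.5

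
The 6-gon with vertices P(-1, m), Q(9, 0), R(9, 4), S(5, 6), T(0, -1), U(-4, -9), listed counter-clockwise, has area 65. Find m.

-6

Write out the shoelace sum; only the two edges meeting at P involve m:
2·Area = [((-4)·m − (-1)·(-9)) + ((-1)·0 − 9·m)] + 61
       = -13·m + 52 = 130
⇒ m = -6.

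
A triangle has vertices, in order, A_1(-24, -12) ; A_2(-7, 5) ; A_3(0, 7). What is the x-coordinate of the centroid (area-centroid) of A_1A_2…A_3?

Apply Gauss's area formula. First the cross-terms c_i = x_i·y_{i+1} − x_{i+1}·y_i:
  -204, -49, 168  ⇒  2A = -85, A = -42.5.
Then Σ (x_i + x_{i+1})·c_i = 2635, so x̄ = 2635 / (6·(-42.5)) = -31/3.

-31/3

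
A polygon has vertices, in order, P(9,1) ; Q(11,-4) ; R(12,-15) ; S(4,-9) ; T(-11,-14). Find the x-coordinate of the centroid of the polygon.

Apply the shoelace (surveyor's) formula. First the cross-terms c_i = x_i·y_{i+1} − x_{i+1}·y_i:
  -47, -117, -48, -155, 115  ⇒  2A = -252, A = -126.
Then Σ (x_i + x_{i+1})·c_i = -3544, so x̄ = -3544 / (6·(-126)) = 886/189.

886/189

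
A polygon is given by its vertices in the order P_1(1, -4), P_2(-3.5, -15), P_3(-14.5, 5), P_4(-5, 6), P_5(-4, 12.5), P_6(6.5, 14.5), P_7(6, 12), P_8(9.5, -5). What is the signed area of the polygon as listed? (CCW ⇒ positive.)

-344.875

Apply the shoelace (surveyor's) formula: 2A = Σ (x_i·y_{i+1} − x_{i+1}·y_i), indices taken mod 8.
Cross-terms: -29, -235, -62, -38.5, -139.25, -9, -144, -33  ⇒  Σ = -689.75
Signed area = Σ/2 = -344.875 (negative ⇒ clockwise traversal).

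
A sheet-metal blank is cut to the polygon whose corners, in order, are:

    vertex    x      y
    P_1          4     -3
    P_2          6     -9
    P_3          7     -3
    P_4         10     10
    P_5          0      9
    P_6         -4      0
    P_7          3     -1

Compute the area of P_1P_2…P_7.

126

P_1→P_2: (4)(-9) − (6)(-3) = -18
P_2→P_3: (6)(-3) − (7)(-9) = 45
P_3→P_4: (7)(10) − (10)(-3) = 100
P_4→P_5: (10)(9) − (0)(10) = 90
P_5→P_6: (0)(0) − (-4)(9) = 36
P_6→P_7: (-4)(-1) − (3)(0) = 4
P_7→P_1: (3)(-3) − (4)(-1) = -5
Σ = 252
Area = |Σ|/2 = 126.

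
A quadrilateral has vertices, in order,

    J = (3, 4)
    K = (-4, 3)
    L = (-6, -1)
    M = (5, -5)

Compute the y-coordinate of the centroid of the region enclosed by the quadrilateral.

-2/27

Apply the shoelace formula. First the cross-terms c_i = x_i·y_{i+1} − x_{i+1}·y_i:
  25, 22, 35, 35  ⇒  2A = 117, A = 58.5.
Then Σ (y_i + y_{i+1})·c_i = -26, so ȳ = -26 / (6·58.5) = -2/27.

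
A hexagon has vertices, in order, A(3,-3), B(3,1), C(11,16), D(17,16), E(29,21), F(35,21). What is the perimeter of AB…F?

86

|AB| = √((0)² + (4)²) = √16 = 4
|BC| = √((8)² + (15)²) = √289 = 17
|CD| = √((6)² + (0)²) = √36 = 6
|DE| = √((12)² + (5)²) = √169 = 13
|EF| = √((6)² + (0)²) = √36 = 6
|FA| = √((-32)² + (-24)²) = √1600 = 40
Perimeter = 4 + 17 + 6 + 13 + 6 + 40 = 86.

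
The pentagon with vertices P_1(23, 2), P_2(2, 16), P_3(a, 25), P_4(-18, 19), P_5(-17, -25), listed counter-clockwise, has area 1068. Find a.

Write out the shoelace sum; only the two edges meeting at P_3 involve a:
2·Area = [(2·25 − a·16) + (a·19 − (-18)·25)] + 1678
       = 3·a + 2178 = 2136
⇒ a = -14.

-14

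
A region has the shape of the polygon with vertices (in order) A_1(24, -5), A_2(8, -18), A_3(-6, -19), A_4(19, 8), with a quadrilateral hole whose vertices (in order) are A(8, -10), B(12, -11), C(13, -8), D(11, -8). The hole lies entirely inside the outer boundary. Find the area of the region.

304.5

Outer boundary:
Apply the shoelace (surveyor's) formula: 2A = Σ (x_i·y_{i+1} − x_{i+1}·y_i), indices taken mod 4.
A_1→A_2: (24)(-18) − (8)(-5) = -392
A_2→A_3: (8)(-19) − (-6)(-18) = -260
A_3→A_4: (-6)(8) − (19)(-19) = 313
A_4→A_1: (19)(-5) − (24)(8) = -287
Σ = -626
Area = |Σ|/2 = 313.
Hole:
Cross-terms: 32, 47, -16, -46  ⇒  Σ = 17
Area = |Σ|/2 = 8.5.
Net area = 313 − 8.5 = 304.5.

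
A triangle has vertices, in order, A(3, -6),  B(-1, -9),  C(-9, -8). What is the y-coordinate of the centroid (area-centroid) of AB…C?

Apply the shoelace formula. First the cross-terms c_i = x_i·y_{i+1} − x_{i+1}·y_i:
  -33, -73, 78  ⇒  2A = -28, A = -14.
Then Σ (y_i + y_{i+1})·c_i = 644, so ȳ = 644 / (6·(-14)) = -23/3.

-23/3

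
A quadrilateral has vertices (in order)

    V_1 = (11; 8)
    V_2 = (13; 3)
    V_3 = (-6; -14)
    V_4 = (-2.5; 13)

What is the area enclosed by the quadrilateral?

255.5

Apply the shoelace (surveyor's) formula: 2A = Σ (x_i·y_{i+1} − x_{i+1}·y_i), indices taken mod 4.
Σ = (-71) + (-164) + (-113) + (-163) = -511
Area = |Σ|/2 = 255.5.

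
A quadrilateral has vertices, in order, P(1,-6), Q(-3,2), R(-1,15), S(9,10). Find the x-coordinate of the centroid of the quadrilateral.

133/67

Apply the shoelace (surveyor's) formula. First the cross-terms c_i = x_i·y_{i+1} − x_{i+1}·y_i:
  -16, -43, -145, -64  ⇒  2A = -268, A = -134.
Then Σ (x_i + x_{i+1})·c_i = -1596, so x̄ = -1596 / (6·(-134)) = 133/67.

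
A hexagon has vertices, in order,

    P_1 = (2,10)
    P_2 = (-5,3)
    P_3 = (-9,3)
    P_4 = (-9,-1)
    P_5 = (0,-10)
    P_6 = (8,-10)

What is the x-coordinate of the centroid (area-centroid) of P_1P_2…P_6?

Apply the shoelace formula. First the cross-terms c_i = x_i·y_{i+1} − x_{i+1}·y_i:
  56, 12, 36, 90, 80, 100  ⇒  2A = 374, A = 187.
Then Σ (x_i + x_{i+1})·c_i = -154, so x̄ = -154 / (6·187) = -7/51.

-7/51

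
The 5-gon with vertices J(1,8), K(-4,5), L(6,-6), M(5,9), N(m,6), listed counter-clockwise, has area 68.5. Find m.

2

The doubled signed area Σ (x_i y_{i+1} − x_{i+1} y_i) is linear in m.
With m=0 it equals 139; the coefficient of m is -1 (from the two edges through N).
So -1·m + 139 = 2·68.5 = 137 ⇒ m = 2.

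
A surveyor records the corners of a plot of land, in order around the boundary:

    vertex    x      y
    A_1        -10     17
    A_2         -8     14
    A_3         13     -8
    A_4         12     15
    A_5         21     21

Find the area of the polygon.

A_1→A_2: (-10)(14) − (-8)(17) = -4
A_2→A_3: (-8)(-8) − (13)(14) = -118
A_3→A_4: (13)(15) − (12)(-8) = 291
A_4→A_5: (12)(21) − (21)(15) = -63
A_5→A_1: (21)(17) − (-10)(21) = 567
Σ = 673
Area = |Σ|/2 = 336.5.

336.5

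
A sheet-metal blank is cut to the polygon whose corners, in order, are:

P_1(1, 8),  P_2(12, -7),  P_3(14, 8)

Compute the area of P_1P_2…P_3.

Apply the shoelace (surveyor's) formula: 2A = Σ (x_i·y_{i+1} − x_{i+1}·y_i), indices taken mod 3.
P_1→P_2: (1)(-7) − (12)(8) = -103
P_2→P_3: (12)(8) − (14)(-7) = 194
P_3→P_1: (14)(8) − (1)(8) = 104
Σ = 195
Area = |Σ|/2 = 97.5.

97.5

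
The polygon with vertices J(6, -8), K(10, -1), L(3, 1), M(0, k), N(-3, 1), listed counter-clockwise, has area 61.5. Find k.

3

Write out the shoelace sum; only the two edges meeting at M involve k:
2·Area = [(3·k − 0·1) + (0·1 − (-3)·k)] + 105
       = 6·k + 105 = 123
⇒ k = 3.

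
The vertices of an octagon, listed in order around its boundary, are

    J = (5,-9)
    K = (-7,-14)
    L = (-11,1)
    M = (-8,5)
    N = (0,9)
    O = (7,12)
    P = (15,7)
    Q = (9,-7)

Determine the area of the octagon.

410.5

Apply the surveyor's formula: 2A = Σ (x_i·y_{i+1} − x_{i+1}·y_i), indices taken mod 8.
Σ = (-133) + (-161) + (-47) + (-72) + (-63) + (-131) + (-168) + (-46) = -821
Area = |Σ|/2 = 410.5.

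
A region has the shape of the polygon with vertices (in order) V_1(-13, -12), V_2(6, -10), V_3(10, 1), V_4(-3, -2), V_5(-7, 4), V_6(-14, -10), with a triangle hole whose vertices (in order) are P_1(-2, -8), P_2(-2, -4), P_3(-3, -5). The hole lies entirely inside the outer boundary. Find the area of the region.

212.5

Outer boundary:
Apply the shoelace (surveyor's) formula: 2A = Σ (x_i·y_{i+1} − x_{i+1}·y_i), indices taken mod 6.
V_1→V_2: (-13)(-10) − (6)(-12) = 202
V_2→V_3: (6)(1) − (10)(-10) = 106
V_3→V_4: (10)(-2) − (-3)(1) = -17
V_4→V_5: (-3)(4) − (-7)(-2) = -26
V_5→V_6: (-7)(-10) − (-14)(4) = 126
V_6→V_1: (-14)(-12) − (-13)(-10) = 38
Σ = 429
Area = |Σ|/2 = 214.5.
Hole:
Cross-terms: -8, -2, 14  ⇒  Σ = 4
Area = |Σ|/2 = 2.
Net area = 214.5 − 2 = 212.5.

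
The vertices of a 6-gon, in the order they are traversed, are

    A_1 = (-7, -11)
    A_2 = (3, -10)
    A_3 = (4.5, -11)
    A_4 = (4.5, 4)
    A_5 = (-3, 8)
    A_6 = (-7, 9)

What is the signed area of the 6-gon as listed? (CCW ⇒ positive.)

199.75

Σ = (103) + (12) + (67.5) + (48) + (29) + (140) = 399.5
Signed area = Σ/2 = 199.75 (positive ⇒ counter-clockwise traversal).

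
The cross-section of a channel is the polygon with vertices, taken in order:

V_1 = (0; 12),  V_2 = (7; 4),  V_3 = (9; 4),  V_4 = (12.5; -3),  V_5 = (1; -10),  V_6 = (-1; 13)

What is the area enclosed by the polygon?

150

Apply the surveyor's formula: 2A = Σ (x_i·y_{i+1} − x_{i+1}·y_i), indices taken mod 6.
Cross-terms: -84, -8, -77, -122, 3, -12  ⇒  Σ = -300
Area = |Σ|/2 = 150.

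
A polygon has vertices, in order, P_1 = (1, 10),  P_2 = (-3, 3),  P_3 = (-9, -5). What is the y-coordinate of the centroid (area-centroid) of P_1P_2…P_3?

Apply the shoelace (surveyor's) formula. First the cross-terms c_i = x_i·y_{i+1} − x_{i+1}·y_i:
  33, 42, -85  ⇒  2A = -10, A = -5.
Then Σ (y_i + y_{i+1})·c_i = -80, so ȳ = -80 / (6·(-5)) = 8/3.

8/3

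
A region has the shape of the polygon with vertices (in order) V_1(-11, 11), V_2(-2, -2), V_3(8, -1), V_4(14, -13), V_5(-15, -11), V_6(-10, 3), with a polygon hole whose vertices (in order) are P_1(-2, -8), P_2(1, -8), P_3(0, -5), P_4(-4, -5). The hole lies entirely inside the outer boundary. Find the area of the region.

294

Outer boundary:
Apply the shoelace formula: 2A = Σ (x_i·y_{i+1} − x_{i+1}·y_i), indices taken mod 6.
Σ = (44) + (18) + (-90) + (-349) + (-155) + (-77) = -609
Area = |Σ|/2 = 304.5.
Hole:
Apply the surveyor's formula: 2A = Σ (x_i·y_{i+1} − x_{i+1}·y_i), indices taken mod 4.
Σ = (24) + (-5) + (-20) + (22) = 21
Area = |Σ|/2 = 10.5.
Net area = 304.5 − 10.5 = 294.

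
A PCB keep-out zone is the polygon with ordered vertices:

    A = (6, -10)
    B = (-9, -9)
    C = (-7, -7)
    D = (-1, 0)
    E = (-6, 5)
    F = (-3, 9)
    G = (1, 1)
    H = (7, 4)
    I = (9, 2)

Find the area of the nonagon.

167

Apply the shoelace (surveyor's) formula: 2A = Σ (x_i·y_{i+1} − x_{i+1}·y_i), indices taken mod 9.
A→B: (6)(-9) − (-9)(-10) = -144
B→C: (-9)(-7) − (-7)(-9) = 0
C→D: (-7)(0) − (-1)(-7) = -7
D→E: (-1)(5) − (-6)(0) = -5
E→F: (-6)(9) − (-3)(5) = -39
F→G: (-3)(1) − (1)(9) = -12
G→H: (1)(4) − (7)(1) = -3
H→I: (7)(2) − (9)(4) = -22
I→A: (9)(-10) − (6)(2) = -102
Σ = -334
Area = |Σ|/2 = 167.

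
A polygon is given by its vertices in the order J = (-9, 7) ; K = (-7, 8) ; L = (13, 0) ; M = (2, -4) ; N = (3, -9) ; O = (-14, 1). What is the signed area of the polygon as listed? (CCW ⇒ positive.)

-198.5

J→K: (-9)(8) − (-7)(7) = -23
K→L: (-7)(0) − (13)(8) = -104
L→M: (13)(-4) − (2)(0) = -52
M→N: (2)(-9) − (3)(-4) = -6
N→O: (3)(1) − (-14)(-9) = -123
O→J: (-14)(7) − (-9)(1) = -89
Σ = -397
Signed area = Σ/2 = -198.5 (negative ⇒ clockwise traversal).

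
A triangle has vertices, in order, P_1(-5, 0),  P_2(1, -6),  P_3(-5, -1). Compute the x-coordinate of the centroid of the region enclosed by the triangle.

Apply Gauss's area formula. First the cross-terms c_i = x_i·y_{i+1} − x_{i+1}·y_i:
  30, -31, -5  ⇒  2A = -6, A = -3.
Then Σ (x_i + x_{i+1})·c_i = 54, so x̄ = 54 / (6·(-3)) = -3.

-3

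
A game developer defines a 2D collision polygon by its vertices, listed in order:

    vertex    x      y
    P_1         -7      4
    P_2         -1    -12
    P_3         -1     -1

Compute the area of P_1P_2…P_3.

33

Apply Gauss's area formula: 2A = Σ (x_i·y_{i+1} − x_{i+1}·y_i), indices taken mod 3.
Σ = (88) + (-11) + (-11) = 66
Area = |Σ|/2 = 33.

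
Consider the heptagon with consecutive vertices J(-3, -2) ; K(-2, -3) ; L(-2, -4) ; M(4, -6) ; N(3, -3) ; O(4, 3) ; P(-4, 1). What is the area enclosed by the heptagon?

44.5

Apply the shoelace formula: 2A = Σ (x_i·y_{i+1} − x_{i+1}·y_i), indices taken mod 7.
J→K: (-3)(-3) − (-2)(-2) = 5
K→L: (-2)(-4) − (-2)(-3) = 2
L→M: (-2)(-6) − (4)(-4) = 28
M→N: (4)(-3) − (3)(-6) = 6
N→O: (3)(3) − (4)(-3) = 21
O→P: (4)(1) − (-4)(3) = 16
P→J: (-4)(-2) − (-3)(1) = 11
Σ = 89
Area = |Σ|/2 = 44.5.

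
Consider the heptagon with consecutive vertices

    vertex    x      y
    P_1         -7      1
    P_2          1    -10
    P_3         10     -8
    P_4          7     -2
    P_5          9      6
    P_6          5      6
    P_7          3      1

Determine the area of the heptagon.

Apply the shoelace (surveyor's) formula: 2A = Σ (x_i·y_{i+1} − x_{i+1}·y_i), indices taken mod 7.
Σ = (69) + (92) + (36) + (60) + (24) + (-13) + (10) = 278
Area = |Σ|/2 = 139.

139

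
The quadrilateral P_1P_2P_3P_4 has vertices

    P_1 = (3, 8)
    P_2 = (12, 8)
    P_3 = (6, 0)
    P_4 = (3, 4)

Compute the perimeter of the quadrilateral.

28

|P_1P_2| = √((9)² + (0)²) = √81 = 9
|P_2P_3| = √((-6)² + (-8)²) = √100 = 10
|P_3P_4| = √((-3)² + (4)²) = √25 = 5
|P_4P_1| = √((0)² + (4)²) = √16 = 4
Perimeter = 9 + 10 + 5 + 4 = 28.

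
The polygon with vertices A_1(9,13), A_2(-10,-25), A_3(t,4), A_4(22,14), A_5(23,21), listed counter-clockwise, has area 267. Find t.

13

Write out the shoelace sum; only the two edges meeting at A_3 involve t:
2·Area = [((-10)·4 − t·(-25)) + (t·14 − 22·4)] + 155
       = 39·t + 27 = 534
⇒ t = 13.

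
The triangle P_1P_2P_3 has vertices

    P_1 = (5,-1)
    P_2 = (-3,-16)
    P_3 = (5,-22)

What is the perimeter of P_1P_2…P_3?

48

|P_1P_2| = √((-8)² + (-15)²) = √289 = 17
|P_2P_3| = √((8)² + (-6)²) = √100 = 10
|P_3P_1| = √((0)² + (21)²) = √441 = 21
Perimeter = 17 + 10 + 21 = 48.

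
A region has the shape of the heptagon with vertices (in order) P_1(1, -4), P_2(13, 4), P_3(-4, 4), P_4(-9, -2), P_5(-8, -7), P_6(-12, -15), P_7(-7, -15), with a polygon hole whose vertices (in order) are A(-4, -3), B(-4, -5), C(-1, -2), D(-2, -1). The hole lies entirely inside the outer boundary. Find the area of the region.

Outer boundary:
Σ = (56) + (68) + (44) + (47) + (36) + (75) + (43) = 369
Area = |Σ|/2 = 184.5.
Hole:
Apply the surveyor's formula: 2A = Σ (x_i·y_{i+1} − x_{i+1}·y_i), indices taken mod 4.
Σ = (8) + (3) + (-3) + (2) = 10
Area = |Σ|/2 = 5.
Net area = 184.5 − 5 = 179.5.

179.5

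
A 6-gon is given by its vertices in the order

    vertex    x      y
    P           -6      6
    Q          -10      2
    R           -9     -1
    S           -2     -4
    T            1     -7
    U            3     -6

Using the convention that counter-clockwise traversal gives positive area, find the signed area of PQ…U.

62.5

Apply the shoelace formula: 2A = Σ (x_i·y_{i+1} − x_{i+1}·y_i), indices taken mod 6.
Σ = (48) + (28) + (34) + (18) + (15) + (-18) = 125
Signed area = Σ/2 = 62.5 (positive ⇒ counter-clockwise traversal).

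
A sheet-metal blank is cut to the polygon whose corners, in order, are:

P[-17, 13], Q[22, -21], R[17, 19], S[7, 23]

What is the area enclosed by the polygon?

793

Apply the shoelace formula: 2A = Σ (x_i·y_{i+1} − x_{i+1}·y_i), indices taken mod 4.
Σ = (71) + (775) + (258) + (482) = 1586
Area = |Σ|/2 = 793.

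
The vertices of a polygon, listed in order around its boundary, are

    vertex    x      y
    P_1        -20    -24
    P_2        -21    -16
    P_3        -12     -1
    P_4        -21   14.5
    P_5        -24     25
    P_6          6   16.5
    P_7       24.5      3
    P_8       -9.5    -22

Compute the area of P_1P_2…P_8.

P_1→P_2: (-20)(-16) − (-21)(-24) = -184
P_2→P_3: (-21)(-1) − (-12)(-16) = -171
P_3→P_4: (-12)(14.5) − (-21)(-1) = -195
P_4→P_5: (-21)(25) − (-24)(14.5) = -177
P_5→P_6: (-24)(16.5) − (6)(25) = -546
P_6→P_7: (6)(3) − (24.5)(16.5) = -386.25
P_7→P_8: (24.5)(-22) − (-9.5)(3) = -510.5
P_8→P_1: (-9.5)(-24) − (-20)(-22) = -212
Σ = -2381.75
Area = |Σ|/2 = 1190.875.

1190.875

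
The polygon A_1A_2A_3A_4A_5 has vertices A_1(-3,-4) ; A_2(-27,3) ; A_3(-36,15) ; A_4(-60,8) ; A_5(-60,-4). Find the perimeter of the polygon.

|A_1A_2| = √((-24)² + (7)²) = √625 = 25
|A_2A_3| = √((-9)² + (12)²) = √225 = 15
|A_3A_4| = √((-24)² + (-7)²) = √625 = 25
|A_4A_5| = √((0)² + (-12)²) = √144 = 12
|A_5A_1| = √((57)² + (0)²) = √3249 = 57
Perimeter = 25 + 15 + 25 + 12 + 57 = 134.

134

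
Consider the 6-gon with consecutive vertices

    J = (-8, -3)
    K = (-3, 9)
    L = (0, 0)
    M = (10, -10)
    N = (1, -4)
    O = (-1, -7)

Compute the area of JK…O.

87.5

Σ = (-81) + (0) + (0) + (-30) + (-11) + (-53) = -175
Area = |Σ|/2 = 87.5.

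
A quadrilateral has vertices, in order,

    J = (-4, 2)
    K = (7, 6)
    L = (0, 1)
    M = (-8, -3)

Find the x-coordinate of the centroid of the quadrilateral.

-23/17

Apply the shoelace formula. First the cross-terms c_i = x_i·y_{i+1} − x_{i+1}·y_i:
  -38, 7, 8, -28  ⇒  2A = -51, A = -25.5.
Then Σ (x_i + x_{i+1})·c_i = 207, so x̄ = 207 / (6·(-25.5)) = -23/17.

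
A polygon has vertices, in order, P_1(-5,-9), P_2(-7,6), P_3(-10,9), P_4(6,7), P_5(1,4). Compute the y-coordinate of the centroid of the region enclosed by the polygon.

Apply the shoelace formula. First the cross-terms c_i = x_i·y_{i+1} − x_{i+1}·y_i:
  -93, -3, -124, 17, 11  ⇒  2A = -192, A = -96.
Then Σ (y_i + y_{i+1})·c_i = -1618, so ȳ = -1618 / (6·(-96)) = 809/288.

809/288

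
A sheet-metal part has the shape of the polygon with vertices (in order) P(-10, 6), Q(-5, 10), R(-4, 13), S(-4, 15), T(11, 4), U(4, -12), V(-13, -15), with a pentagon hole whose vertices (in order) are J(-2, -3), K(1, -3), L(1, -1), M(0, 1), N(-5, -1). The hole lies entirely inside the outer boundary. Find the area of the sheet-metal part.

Outer boundary:
Apply the shoelace (surveyor's) formula: 2A = Σ (x_i·y_{i+1} − x_{i+1}·y_i), indices taken mod 7.
Σ = (-70) + (-25) + (-8) + (-181) + (-148) + (-216) + (-228) = -876
Area = |Σ|/2 = 438.
Hole:
Apply the shoelace formula: 2A = Σ (x_i·y_{i+1} − x_{i+1}·y_i), indices taken mod 5.
J→K: (-2)(-3) − (1)(-3) = 9
K→L: (1)(-1) − (1)(-3) = 2
L→M: (1)(1) − (0)(-1) = 1
M→N: (0)(-1) − (-5)(1) = 5
N→J: (-5)(-3) − (-2)(-1) = 13
Σ = 30
Area = |Σ|/2 = 15.
Net area = 438 − 15 = 423.

423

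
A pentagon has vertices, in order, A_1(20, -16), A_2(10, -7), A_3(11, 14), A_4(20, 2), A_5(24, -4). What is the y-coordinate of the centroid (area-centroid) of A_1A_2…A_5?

-363/151

Apply Gauss's area formula. First the cross-terms c_i = x_i·y_{i+1} − x_{i+1}·y_i:
  20, 217, -258, -128, -304  ⇒  2A = -453, A = -226.5.
Then Σ (y_i + y_{i+1})·c_i = 3267, so ȳ = 3267 / (6·(-226.5)) = -363/151.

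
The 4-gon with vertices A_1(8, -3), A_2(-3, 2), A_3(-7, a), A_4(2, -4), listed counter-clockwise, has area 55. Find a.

-7

The doubled signed area Σ (x_i y_{i+1} − x_{i+1} y_i) is linear in a.
With a=0 it equals 75; the coefficient of a is -5 (from the two edges through A_3).
So -5·a + 75 = 2·55 = 110 ⇒ a = -7.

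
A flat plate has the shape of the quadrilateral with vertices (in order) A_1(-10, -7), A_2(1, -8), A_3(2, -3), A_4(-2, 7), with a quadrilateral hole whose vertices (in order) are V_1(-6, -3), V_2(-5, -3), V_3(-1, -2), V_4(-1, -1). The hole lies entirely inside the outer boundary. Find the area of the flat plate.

Outer boundary:
Apply Gauss's area formula: 2A = Σ (x_i·y_{i+1} − x_{i+1}·y_i), indices taken mod 4.
Cross-terms: 87, 13, 8, 84  ⇒  Σ = 192
Area = |Σ|/2 = 96.
Hole:
Σ = (3) + (7) + (-1) + (-3) = 6
Area = |Σ|/2 = 3.
Net area = 96 − 3 = 93.

93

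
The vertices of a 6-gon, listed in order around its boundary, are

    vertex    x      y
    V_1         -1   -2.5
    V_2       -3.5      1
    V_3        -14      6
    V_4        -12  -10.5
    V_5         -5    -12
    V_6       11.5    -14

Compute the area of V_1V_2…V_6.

229.5

Apply the shoelace (surveyor's) formula: 2A = Σ (x_i·y_{i+1} − x_{i+1}·y_i), indices taken mod 6.
Σ = (-9.75) + (-7) + (219) + (91.5) + (208) + (-42.75) = 459
Area = |Σ|/2 = 229.5.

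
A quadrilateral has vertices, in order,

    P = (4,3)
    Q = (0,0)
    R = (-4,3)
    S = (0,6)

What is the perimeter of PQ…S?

20

|PQ| = √((-4)² + (-3)²) = √25 = 5
|QR| = √((-4)² + (3)²) = √25 = 5
|RS| = √((4)² + (3)²) = √25 = 5
|SP| = √((4)² + (-3)²) = √25 = 5
Perimeter = 5 + 5 + 5 + 5 = 20.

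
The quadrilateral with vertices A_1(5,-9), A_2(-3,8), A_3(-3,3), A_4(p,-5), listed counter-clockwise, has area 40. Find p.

Write out the shoelace sum; only the two edges meeting at A_4 involve p:
2·Area = [((-3)·(-5) − p·3) + (p·(-9) − 5·(-5))] + 28
       = -12·p + 68 = 80
⇒ p = -1.

-1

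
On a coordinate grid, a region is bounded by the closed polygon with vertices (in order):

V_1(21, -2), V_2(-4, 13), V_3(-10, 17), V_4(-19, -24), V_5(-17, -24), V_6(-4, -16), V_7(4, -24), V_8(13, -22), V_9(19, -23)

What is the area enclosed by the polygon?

Apply the shoelace (surveyor's) formula: 2A = Σ (x_i·y_{i+1} − x_{i+1}·y_i), indices taken mod 9.
Σ = (265) + (62) + (563) + (48) + (176) + (160) + (224) + (119) + (445) = 2062
Area = |Σ|/2 = 1031.

1031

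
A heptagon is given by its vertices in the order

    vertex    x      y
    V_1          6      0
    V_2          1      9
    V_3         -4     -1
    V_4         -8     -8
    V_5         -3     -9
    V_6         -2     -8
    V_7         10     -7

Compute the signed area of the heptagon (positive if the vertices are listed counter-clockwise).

151.5

Apply Gauss's area formula: 2A = Σ (x_i·y_{i+1} − x_{i+1}·y_i), indices taken mod 7.
Σ = (54) + (35) + (24) + (48) + (6) + (94) + (42) = 303
Signed area = Σ/2 = 151.5 (positive ⇒ counter-clockwise traversal).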